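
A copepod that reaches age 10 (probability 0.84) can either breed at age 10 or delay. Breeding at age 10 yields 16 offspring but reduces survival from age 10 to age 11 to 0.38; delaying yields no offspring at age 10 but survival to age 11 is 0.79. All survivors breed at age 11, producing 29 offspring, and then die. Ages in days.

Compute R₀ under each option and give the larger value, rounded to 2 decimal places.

breed at age 10: R₀ = 0.84 × (16 + 0.38 × 29) = 0.84 × 27.0200 = 22.6968
delay to age 11: R₀ = 0.84 × (0.79 × 29) = 0.84 × 22.9100 = 19.2444
Higher: breed at age 10 (22.6968).

22.70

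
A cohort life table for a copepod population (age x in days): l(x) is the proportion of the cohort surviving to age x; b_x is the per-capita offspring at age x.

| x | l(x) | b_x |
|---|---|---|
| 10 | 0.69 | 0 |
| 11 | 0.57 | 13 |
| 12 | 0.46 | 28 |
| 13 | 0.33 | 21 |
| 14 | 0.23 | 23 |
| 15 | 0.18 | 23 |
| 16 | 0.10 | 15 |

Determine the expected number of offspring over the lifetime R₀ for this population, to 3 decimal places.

R₀ = Σ l(x) b_x:
  age 10: 0.69 × 0 = 0.0000
  age 11: 0.57 × 13 = 7.4100
  age 12: 0.46 × 28 = 12.8800
  age 13: 0.33 × 21 = 6.9300
  age 14: 0.23 × 23 = 5.2900
  age 15: 0.18 × 23 = 4.1400
  age 16: 0.10 × 15 = 1.5000
R₀ = 0.0000 + 7.4100 + 12.8800 + 6.9300 + 5.2900 + 4.1400 + 1.5000 = 38.1500

38.150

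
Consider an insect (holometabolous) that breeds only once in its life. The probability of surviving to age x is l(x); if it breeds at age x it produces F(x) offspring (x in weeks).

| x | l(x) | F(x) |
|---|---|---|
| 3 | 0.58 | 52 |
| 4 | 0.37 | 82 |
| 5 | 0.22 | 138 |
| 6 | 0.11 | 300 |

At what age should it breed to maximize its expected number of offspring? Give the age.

Expected offspring if breeding at age x = l(x) × F(x):
  age 3: 0.58 × 52 = 30.160
  age 4: 0.37 × 82 = 30.340
  age 5: 0.22 × 138 = 30.360
  age 6: 0.11 × 300 = 33.000
Maximum at age 6 (33.000).

6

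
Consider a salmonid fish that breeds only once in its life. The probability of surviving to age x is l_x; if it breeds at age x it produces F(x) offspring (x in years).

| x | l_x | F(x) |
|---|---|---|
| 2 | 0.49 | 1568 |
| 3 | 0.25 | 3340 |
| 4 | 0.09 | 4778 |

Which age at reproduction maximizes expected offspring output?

3

Expected offspring if breeding at age x = l_x × F(x):
  age 2: 0.49 × 1568 = 768.320
  age 3: 0.25 × 3340 = 835.000
  age 4: 0.09 × 4778 = 430.020
Maximum at age 3 (835.000).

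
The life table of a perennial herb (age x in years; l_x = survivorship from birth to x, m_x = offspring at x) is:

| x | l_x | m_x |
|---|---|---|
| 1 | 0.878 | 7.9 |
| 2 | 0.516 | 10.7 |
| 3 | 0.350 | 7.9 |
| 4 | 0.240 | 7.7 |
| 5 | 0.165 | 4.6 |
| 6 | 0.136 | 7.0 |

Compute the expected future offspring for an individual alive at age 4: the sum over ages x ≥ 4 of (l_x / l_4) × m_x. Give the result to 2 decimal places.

l_4 = 0.240. Conditional survival from age 4 to x is l_x / l_4.
  x=4: (0.240/0.240) × 7.7 = 7.7000
  x=5: (0.165/0.240) × 4.6 = 3.1625
  x=6: (0.136/0.240) × 7.0 = 3.9667
Sum = 7.7000 + 3.1625 + 3.9667 = 14.8292

14.83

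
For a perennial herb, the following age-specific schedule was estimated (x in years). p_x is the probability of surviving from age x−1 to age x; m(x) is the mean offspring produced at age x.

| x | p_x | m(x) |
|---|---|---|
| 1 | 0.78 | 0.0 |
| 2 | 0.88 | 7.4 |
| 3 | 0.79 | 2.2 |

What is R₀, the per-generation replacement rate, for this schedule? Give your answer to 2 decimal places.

Survivorship from birth: l_x = p_1·p_2·…·p_x.
  l_1 = 0.78000
  l_2 = 0.68640
  l_3 = 0.54226
R₀ = Σ l_x m(x):
  age 1: 0.78000 × 0.0 = 0.0000
  age 2: 0.68640 × 7.4 = 5.0794
  age 3: 0.54226 × 2.2 = 1.1930
R₀ = 0.0000 + 5.0794 + 1.1930 = 6.2723

6.27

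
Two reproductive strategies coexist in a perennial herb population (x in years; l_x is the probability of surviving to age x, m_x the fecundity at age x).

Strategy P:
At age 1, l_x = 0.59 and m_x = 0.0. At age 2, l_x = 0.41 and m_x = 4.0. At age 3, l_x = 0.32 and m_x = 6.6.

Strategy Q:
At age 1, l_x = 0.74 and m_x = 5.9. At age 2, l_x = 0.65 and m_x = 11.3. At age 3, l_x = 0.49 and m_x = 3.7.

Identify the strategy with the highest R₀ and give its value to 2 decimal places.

13.52

Strategy P: R₀ = 0.59×0.0 + 0.41×4.0 + 0.32×6.6 = 3.7520
Strategy Q: R₀ = 0.74×5.9 + 0.65×11.3 + 0.49×3.7 = 13.5240
Highest R₀: strategy Q with 13.5240.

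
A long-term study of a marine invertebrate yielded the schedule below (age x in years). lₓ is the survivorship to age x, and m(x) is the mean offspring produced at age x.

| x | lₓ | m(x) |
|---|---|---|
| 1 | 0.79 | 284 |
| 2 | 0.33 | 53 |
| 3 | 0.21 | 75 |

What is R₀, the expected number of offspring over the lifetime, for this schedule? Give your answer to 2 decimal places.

257.60

R₀ = Σ lₓ m(x):
  age 1: 0.79 × 284 = 224.3600
  age 2: 0.33 × 53 = 17.4900
  age 3: 0.21 × 75 = 15.7500
R₀ = 224.3600 + 17.4900 + 15.7500 = 257.6000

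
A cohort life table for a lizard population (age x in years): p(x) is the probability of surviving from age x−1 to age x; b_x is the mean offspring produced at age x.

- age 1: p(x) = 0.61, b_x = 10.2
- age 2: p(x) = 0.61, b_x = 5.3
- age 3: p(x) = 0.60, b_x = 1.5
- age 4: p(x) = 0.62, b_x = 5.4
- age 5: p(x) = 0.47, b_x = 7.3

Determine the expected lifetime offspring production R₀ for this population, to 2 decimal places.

9.75

Survivorship from birth: l_x = p_1·p_2·…·p_x.
  l_1 = 0.61000
  l_2 = 0.37210
  l_3 = 0.22326
  l_4 = 0.13842
  l_5 = 0.06506
R₀ = Σ l_x b_x:
  age 1: 0.61000 × 10.2 = 6.2220
  age 2: 0.37210 × 5.3 = 1.9721
  age 3: 0.22326 × 1.5 = 0.3349
  age 4: 0.13842 × 5.4 = 0.7475
  age 5: 0.06506 × 7.3 = 0.4749
R₀ = 6.2220 + 1.9721 + 0.3349 + 0.7475 + 0.4749 = 9.7514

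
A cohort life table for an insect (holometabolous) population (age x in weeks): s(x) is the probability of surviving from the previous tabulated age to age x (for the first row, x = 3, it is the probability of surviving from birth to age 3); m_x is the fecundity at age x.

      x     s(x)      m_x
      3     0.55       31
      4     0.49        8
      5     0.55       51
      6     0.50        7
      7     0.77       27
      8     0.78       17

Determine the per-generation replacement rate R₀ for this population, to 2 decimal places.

Survivorship from birth: l_x = s_3·s_4·…·s_x.
  l_3 = 0.55000
  l_4 = 0.26950
  l_5 = 0.14823
  l_6 = 0.07411
  l_7 = 0.05707
  l_8 = 0.04451
R₀ = Σ l_x m_x:
  age 3: 0.55000 × 31 = 17.0500
  age 4: 0.26950 × 8 = 2.1560
  age 5: 0.14823 × 51 = 7.5597
  age 6: 0.07411 × 7 = 0.5188
  age 7: 0.05707 × 27 = 1.5409
  age 8: 0.04451 × 17 = 0.7567
R₀ = 17.0500 + 2.1560 + 7.5597 + 0.5188 + 1.5409 + 0.7567 = 29.5821

29.58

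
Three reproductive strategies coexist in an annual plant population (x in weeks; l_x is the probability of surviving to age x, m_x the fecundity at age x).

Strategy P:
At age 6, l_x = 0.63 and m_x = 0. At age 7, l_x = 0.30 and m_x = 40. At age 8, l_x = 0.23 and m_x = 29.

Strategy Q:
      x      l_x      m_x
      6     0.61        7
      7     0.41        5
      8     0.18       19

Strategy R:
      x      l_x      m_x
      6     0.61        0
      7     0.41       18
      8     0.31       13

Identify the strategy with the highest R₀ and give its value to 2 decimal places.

Strategy P: R₀ = 0.63×0 + 0.30×40 + 0.23×29 = 18.6700
Strategy Q: R₀ = 0.61×7 + 0.41×5 + 0.18×19 = 9.7400
Strategy R: R₀ = 0.61×0 + 0.41×18 + 0.31×13 = 11.4100
Highest R₀: strategy P with 18.6700.

18.67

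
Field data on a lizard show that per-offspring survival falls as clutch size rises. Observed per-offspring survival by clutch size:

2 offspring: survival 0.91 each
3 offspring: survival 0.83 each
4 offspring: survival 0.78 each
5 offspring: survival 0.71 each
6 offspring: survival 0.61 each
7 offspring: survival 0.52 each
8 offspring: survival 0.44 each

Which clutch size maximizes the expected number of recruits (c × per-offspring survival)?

Expected recruits = c × s(c):
  c=2: 2 × 0.91 = 1.820
  c=3: 3 × 0.83 = 2.490
  c=4: 4 × 0.78 = 3.120
  c=5: 5 × 0.71 = 3.550
  c=6: 6 × 0.61 = 3.660
  c=7: 7 × 0.52 = 3.640
  c=8: 8 × 0.44 = 3.520
Maximum at c = 6 (3.660 recruits).

6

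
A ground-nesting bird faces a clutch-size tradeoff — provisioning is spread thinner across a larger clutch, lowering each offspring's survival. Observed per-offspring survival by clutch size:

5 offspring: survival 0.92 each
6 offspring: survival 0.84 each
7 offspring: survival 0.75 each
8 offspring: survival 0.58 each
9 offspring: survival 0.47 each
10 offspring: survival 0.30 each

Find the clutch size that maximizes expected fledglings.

7

Expected fledglings = c × s(c):
  c=5: 5 × 0.92 = 4.600
  c=6: 6 × 0.84 = 5.040
  c=7: 7 × 0.75 = 5.250
  c=8: 8 × 0.58 = 4.640
  c=9: 9 × 0.47 = 4.230
  c=10: 10 × 0.30 = 3.000
Maximum at c = 7 (5.250 fledglings).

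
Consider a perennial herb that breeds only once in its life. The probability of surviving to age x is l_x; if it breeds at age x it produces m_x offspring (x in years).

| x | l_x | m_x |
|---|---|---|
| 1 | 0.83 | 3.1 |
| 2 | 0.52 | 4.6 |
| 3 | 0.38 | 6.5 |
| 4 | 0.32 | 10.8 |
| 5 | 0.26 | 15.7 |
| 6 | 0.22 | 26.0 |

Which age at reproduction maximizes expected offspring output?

6

Expected offspring if breeding at age x = l_x × m_x:
  age 1: 0.83 × 3.1 = 2.573
  age 2: 0.52 × 4.6 = 2.392
  age 3: 0.38 × 6.5 = 2.470
  age 4: 0.32 × 10.8 = 3.456
  age 5: 0.26 × 15.7 = 4.082
  age 6: 0.22 × 26.0 = 5.720
Maximum at age 6 (5.720).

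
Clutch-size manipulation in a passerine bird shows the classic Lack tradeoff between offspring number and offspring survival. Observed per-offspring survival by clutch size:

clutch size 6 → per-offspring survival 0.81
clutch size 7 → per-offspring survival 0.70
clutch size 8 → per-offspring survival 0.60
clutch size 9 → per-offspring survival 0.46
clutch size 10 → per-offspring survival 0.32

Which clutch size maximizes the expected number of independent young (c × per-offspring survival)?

7

Expected independent young = c × s(c):
  c=6: 6 × 0.81 = 4.860
  c=7: 7 × 0.70 = 4.900
  c=8: 8 × 0.60 = 4.800
  c=9: 9 × 0.46 = 4.140
  c=10: 10 × 0.32 = 3.200
Maximum at c = 7 (4.900 independent young).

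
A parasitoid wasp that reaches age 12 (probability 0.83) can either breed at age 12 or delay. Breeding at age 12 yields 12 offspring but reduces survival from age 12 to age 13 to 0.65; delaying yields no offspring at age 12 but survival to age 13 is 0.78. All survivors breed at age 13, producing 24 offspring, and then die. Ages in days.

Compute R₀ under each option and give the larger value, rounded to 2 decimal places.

22.91

breed at age 12: R₀ = 0.83 × (12 + 0.65 × 24) = 0.83 × 27.6000 = 22.9080
delay to age 13: R₀ = 0.83 × (0.78 × 24) = 0.83 × 18.7200 = 15.5376
Higher: breed at age 12 (22.9080).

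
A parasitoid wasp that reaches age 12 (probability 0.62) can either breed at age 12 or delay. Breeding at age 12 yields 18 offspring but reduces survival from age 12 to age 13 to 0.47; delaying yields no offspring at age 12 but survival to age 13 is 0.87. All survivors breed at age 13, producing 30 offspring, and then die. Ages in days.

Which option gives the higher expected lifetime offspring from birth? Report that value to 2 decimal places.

19.90

breed at age 12: R₀ = 0.62 × (18 + 0.47 × 30) = 0.62 × 32.1000 = 19.9020
delay to age 13: R₀ = 0.62 × (0.87 × 30) = 0.62 × 26.1000 = 16.1820
Higher: breed at age 12 (19.9020).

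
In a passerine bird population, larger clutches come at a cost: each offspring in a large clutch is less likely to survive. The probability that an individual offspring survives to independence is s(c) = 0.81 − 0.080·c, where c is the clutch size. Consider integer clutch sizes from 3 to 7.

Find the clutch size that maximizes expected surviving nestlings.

Expected surviving nestlings = c × s(c):
  c=3: 3 × 0.570 = 1.710
  c=4: 4 × 0.490 = 1.960
  c=5: 5 × 0.410 = 2.050
  c=6: 6 × 0.330 = 1.980
  c=7: 7 × 0.250 = 1.750
Maximum at c = 5 (2.050 surviving nestlings).

5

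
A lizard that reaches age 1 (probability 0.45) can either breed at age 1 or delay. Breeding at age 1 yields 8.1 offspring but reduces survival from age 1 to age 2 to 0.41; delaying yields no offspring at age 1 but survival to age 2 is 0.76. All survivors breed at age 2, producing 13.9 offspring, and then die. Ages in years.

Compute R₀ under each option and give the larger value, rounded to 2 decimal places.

breed at age 1: R₀ = 0.45 × (8.1 + 0.41 × 13.9) = 0.45 × 13.7990 = 6.2096
delay to age 2: R₀ = 0.45 × (0.76 × 13.9) = 0.45 × 10.5640 = 4.7538
Higher: breed at age 1 (6.2096).

6.21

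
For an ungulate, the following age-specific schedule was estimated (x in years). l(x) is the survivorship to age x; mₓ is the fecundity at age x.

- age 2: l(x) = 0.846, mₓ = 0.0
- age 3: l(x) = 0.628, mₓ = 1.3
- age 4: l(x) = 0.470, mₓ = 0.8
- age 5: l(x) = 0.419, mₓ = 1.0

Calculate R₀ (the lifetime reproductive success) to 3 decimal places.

R₀ = Σ l(x) mₓ:
  age 2: 0.846 × 0.0 = 0.0000
  age 3: 0.628 × 1.3 = 0.8164
  age 4: 0.470 × 0.8 = 0.3760
  age 5: 0.419 × 1.0 = 0.4190
R₀ = 0.0000 + 0.8164 + 0.3760 + 0.4190 = 1.6114

1.611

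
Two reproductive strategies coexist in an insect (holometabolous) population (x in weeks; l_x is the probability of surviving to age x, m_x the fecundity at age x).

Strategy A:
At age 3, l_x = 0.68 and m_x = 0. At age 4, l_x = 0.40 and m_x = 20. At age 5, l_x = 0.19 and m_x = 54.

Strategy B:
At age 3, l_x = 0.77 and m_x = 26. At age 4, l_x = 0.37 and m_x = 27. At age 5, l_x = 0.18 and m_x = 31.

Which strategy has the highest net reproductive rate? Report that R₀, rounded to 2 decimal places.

Strategy A: R₀ = 0.68×0 + 0.40×20 + 0.19×54 = 18.2600
Strategy B: R₀ = 0.77×26 + 0.37×27 + 0.18×31 = 35.5900
Highest R₀: strategy B with 35.5900.

35.59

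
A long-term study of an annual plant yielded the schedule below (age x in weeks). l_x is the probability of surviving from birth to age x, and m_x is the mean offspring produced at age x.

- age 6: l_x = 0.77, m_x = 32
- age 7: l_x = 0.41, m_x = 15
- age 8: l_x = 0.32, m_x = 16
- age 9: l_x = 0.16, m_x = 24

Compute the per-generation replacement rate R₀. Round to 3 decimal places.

39.750

R₀ = Σ l_x m_x:
  age 6: 0.77 × 32 = 24.6400
  age 7: 0.41 × 15 = 6.1500
  age 8: 0.32 × 16 = 5.1200
  age 9: 0.16 × 24 = 3.8400
R₀ = 24.6400 + 6.1500 + 5.1200 + 3.8400 = 39.7500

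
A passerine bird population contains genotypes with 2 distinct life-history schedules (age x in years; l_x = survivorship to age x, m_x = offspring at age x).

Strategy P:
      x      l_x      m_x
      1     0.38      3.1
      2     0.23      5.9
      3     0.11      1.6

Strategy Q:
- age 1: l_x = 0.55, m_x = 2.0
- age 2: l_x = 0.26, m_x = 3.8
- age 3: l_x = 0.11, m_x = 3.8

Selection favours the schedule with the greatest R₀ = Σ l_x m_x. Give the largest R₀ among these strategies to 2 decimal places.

Strategy P: R₀ = 0.38×3.1 + 0.23×5.9 + 0.11×1.6 = 2.7110
Strategy Q: R₀ = 0.55×2.0 + 0.26×3.8 + 0.11×3.8 = 2.5060
Highest R₀: strategy P with 2.7110.

2.71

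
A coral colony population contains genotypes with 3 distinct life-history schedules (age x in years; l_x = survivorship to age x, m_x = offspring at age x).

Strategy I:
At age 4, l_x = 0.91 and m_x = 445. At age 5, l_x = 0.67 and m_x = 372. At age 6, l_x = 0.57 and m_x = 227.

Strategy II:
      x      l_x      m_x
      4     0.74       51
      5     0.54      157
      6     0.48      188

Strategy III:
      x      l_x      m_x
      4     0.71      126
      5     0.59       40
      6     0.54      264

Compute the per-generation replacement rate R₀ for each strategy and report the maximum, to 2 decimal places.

783.58

Strategy I: R₀ = 0.91×445 + 0.67×372 + 0.57×227 = 783.5800
Strategy II: R₀ = 0.74×51 + 0.54×157 + 0.48×188 = 212.7600
Strategy III: R₀ = 0.71×126 + 0.59×40 + 0.54×264 = 255.6200
Highest R₀: strategy I with 783.5800.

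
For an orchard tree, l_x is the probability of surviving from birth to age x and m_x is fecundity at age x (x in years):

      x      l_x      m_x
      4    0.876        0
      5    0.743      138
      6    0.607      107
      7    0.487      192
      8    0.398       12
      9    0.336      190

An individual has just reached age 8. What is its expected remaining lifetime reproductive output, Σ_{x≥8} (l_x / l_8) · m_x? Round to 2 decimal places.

l_8 = 0.398. Conditional survival from age 8 to x is l_x / l_8.
  x=8: (0.398/0.398) × 12 = 12.0000
  x=9: (0.336/0.398) × 190 = 160.4020
Sum = 12.0000 + 160.4020 = 172.4020

172.40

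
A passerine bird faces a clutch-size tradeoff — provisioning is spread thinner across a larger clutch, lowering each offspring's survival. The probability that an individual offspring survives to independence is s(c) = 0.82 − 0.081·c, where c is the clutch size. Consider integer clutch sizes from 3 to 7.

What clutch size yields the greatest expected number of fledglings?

5

Expected fledglings = c × s(c):
  c=3: 3 × 0.577 = 1.731
  c=4: 4 × 0.496 = 1.984
  c=5: 5 × 0.415 = 2.075
  c=6: 6 × 0.334 = 2.004
  c=7: 7 × 0.253 = 1.771
Maximum at c = 5 (2.075 fledglings).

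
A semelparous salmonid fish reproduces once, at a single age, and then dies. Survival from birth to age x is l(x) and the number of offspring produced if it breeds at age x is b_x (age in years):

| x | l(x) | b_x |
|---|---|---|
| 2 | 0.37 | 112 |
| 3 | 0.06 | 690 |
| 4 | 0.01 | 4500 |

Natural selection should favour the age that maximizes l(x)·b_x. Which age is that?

Expected offspring if breeding at age x = l(x) × b_x:
  age 2: 0.37 × 112 = 41.440
  age 3: 0.06 × 690 = 41.400
  age 4: 0.01 × 4500 = 45.000
Maximum at age 4 (45.000).

4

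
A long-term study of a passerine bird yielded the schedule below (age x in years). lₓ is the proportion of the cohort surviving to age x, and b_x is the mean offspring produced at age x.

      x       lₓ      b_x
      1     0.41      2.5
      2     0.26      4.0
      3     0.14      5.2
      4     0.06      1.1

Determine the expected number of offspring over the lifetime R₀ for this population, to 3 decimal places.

R₀ = Σ lₓ b_x:
  age 1: 0.41 × 2.5 = 1.0250
  age 2: 0.26 × 4.0 = 1.0400
  age 3: 0.14 × 5.2 = 0.7280
  age 4: 0.06 × 1.1 = 0.0660
R₀ = 1.0250 + 1.0400 + 0.7280 + 0.0660 = 2.8590

2.859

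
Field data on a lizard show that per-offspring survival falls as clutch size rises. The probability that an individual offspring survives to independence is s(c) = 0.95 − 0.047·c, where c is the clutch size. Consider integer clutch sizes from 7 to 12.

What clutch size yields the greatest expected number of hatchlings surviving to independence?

Expected hatchlings surviving to independence = c × s(c):
  c=7: 7 × 0.621 = 4.347
  c=8: 8 × 0.574 = 4.592
  c=9: 9 × 0.527 = 4.743
  c=10: 10 × 0.480 = 4.800
  c=11: 11 × 0.433 = 4.763
  c=12: 12 × 0.386 = 4.632
Maximum at c = 10 (4.800 hatchlings surviving to independence).

10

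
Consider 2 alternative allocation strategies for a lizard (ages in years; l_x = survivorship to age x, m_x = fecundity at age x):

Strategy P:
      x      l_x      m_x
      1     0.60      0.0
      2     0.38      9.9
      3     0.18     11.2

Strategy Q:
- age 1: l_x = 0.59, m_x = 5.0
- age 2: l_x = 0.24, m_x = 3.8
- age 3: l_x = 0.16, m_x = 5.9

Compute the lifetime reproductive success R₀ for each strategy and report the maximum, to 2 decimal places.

5.78

Strategy P: R₀ = 0.60×0.0 + 0.38×9.9 + 0.18×11.2 = 5.7780
Strategy Q: R₀ = 0.59×5.0 + 0.24×3.8 + 0.16×5.9 = 4.8060
Highest R₀: strategy P with 5.7780.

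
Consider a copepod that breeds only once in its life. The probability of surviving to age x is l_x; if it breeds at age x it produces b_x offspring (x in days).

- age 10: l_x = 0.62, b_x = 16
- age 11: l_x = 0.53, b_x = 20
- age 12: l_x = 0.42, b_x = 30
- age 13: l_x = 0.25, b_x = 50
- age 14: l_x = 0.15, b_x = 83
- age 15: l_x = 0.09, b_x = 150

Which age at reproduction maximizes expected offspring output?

Expected offspring if breeding at age x = l_x × b_x:
  age 10: 0.62 × 16 = 9.920
  age 11: 0.53 × 20 = 10.600
  age 12: 0.42 × 30 = 12.600
  age 13: 0.25 × 50 = 12.500
  age 14: 0.15 × 83 = 12.450
  age 15: 0.09 × 150 = 13.500
Maximum at age 15 (13.500).

15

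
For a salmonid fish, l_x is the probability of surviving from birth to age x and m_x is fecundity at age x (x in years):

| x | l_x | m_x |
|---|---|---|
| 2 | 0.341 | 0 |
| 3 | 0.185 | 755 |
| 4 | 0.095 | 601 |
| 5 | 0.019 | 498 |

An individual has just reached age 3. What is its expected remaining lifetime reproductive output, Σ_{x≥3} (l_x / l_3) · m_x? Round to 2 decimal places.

1114.77

l_3 = 0.185. Conditional survival from age 3 to x is l_x / l_3.
  x=3: (0.185/0.185) × 755 = 755.0000
  x=4: (0.095/0.185) × 601 = 308.6216
  x=5: (0.019/0.185) × 498 = 51.1459
Sum = 755.0000 + 308.6216 + 51.1459 = 1114.7676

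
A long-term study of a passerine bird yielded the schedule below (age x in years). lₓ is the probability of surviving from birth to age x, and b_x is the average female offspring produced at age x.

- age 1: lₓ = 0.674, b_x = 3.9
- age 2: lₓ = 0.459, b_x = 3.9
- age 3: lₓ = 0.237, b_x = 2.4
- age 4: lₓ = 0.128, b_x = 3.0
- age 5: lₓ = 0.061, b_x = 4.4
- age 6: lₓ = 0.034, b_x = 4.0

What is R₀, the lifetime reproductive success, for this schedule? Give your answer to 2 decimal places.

5.78

R₀ = Σ lₓ b_x:
  age 1: 0.674 × 3.9 = 2.6286
  age 2: 0.459 × 3.9 = 1.7901
  age 3: 0.237 × 2.4 = 0.5688
  age 4: 0.128 × 3.0 = 0.3840
  age 5: 0.061 × 4.4 = 0.2684
  age 6: 0.034 × 4.0 = 0.1360
R₀ = 2.6286 + 1.7901 + 0.5688 + 0.3840 + 0.2684 + 0.1360 = 5.7759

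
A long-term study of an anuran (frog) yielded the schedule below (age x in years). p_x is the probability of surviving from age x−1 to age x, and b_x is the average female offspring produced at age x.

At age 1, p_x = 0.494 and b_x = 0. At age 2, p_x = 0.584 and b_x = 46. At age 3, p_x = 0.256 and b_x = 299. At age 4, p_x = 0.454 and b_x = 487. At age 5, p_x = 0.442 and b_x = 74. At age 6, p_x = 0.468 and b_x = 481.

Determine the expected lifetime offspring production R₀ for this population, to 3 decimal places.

Survivorship from birth: l_x = p_1·p_2·…·p_x.
  l_1 = 0.49400
  l_2 = 0.28850
  l_3 = 0.07385
  l_4 = 0.03353
  l_5 = 0.01482
  l_6 = 0.00694
R₀ = Σ l_x b_x:
  age 1: 0.49400 × 0 = 0.0000
  age 2: 0.28850 × 46 = 13.2710
  age 3: 0.07385 × 299 = 22.0812
  age 4: 0.03353 × 487 = 16.3291
  age 5: 0.01482 × 74 = 1.0967
  age 6: 0.00694 × 481 = 3.3381
R₀ = 0.0000 + 13.2710 + 22.0812 + 16.3291 + 1.0967 + 3.3381 = 56.1161

56.116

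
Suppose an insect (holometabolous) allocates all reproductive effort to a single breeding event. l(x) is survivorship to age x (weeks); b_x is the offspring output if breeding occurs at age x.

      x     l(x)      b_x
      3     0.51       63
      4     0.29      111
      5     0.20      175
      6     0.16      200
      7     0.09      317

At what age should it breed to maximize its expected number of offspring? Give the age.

5

Expected offspring if breeding at age x = l(x) × b_x:
  age 3: 0.51 × 63 = 32.130
  age 4: 0.29 × 111 = 32.190
  age 5: 0.20 × 175 = 35.000
  age 6: 0.16 × 200 = 32.000
  age 7: 0.09 × 317 = 28.530
Maximum at age 5 (35.000).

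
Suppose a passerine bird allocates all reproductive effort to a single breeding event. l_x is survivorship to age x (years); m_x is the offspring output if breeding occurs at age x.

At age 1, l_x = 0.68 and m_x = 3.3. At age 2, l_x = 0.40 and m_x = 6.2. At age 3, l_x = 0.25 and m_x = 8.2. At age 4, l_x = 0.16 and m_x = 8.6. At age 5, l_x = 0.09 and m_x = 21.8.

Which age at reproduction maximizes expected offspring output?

2

Expected offspring if breeding at age x = l_x × m_x:
  age 1: 0.68 × 3.3 = 2.244
  age 2: 0.40 × 6.2 = 2.480
  age 3: 0.25 × 8.2 = 2.050
  age 4: 0.16 × 8.6 = 1.376
  age 5: 0.09 × 21.8 = 1.962
Maximum at age 2 (2.480).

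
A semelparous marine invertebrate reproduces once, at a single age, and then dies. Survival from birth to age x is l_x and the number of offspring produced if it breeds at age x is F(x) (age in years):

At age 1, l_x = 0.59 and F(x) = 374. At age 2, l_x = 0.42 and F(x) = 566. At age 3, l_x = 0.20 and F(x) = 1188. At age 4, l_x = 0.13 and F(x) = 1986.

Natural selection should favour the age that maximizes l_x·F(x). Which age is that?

Expected offspring if breeding at age x = l_x × F(x):
  age 1: 0.59 × 374 = 220.660
  age 2: 0.42 × 566 = 237.720
  age 3: 0.20 × 1188 = 237.600
  age 4: 0.13 × 1986 = 258.180
Maximum at age 4 (258.180).

4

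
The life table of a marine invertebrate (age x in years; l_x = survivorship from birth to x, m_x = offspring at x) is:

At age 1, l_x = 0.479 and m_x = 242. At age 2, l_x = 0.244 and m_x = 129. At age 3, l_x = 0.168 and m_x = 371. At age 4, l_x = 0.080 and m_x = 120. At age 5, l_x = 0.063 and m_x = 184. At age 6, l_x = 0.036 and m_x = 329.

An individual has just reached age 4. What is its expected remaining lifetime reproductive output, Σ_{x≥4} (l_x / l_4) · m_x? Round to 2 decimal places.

412.95

l_4 = 0.080. Conditional survival from age 4 to x is l_x / l_4.
  x=4: (0.080/0.080) × 120 = 120.0000
  x=5: (0.063/0.080) × 184 = 144.9000
  x=6: (0.036/0.080) × 329 = 148.0500
Sum = 120.0000 + 144.9000 + 148.0500 = 412.9500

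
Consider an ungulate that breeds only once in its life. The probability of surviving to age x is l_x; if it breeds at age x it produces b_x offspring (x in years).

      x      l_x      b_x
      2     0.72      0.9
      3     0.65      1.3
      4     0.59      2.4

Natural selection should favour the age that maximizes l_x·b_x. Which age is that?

4

Expected offspring if breeding at age x = l_x × b_x:
  age 2: 0.72 × 0.9 = 0.648
  age 3: 0.65 × 1.3 = 0.845
  age 4: 0.59 × 2.4 = 1.416
Maximum at age 4 (1.416).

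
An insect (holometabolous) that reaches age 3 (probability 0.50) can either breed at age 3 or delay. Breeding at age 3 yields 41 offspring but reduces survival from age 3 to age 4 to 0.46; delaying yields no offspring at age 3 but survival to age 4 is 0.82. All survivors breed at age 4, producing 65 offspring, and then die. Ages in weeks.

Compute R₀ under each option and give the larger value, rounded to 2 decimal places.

breed at age 3: R₀ = 0.50 × (41 + 0.46 × 65) = 0.50 × 70.9000 = 35.4500
delay to age 4: R₀ = 0.50 × (0.82 × 65) = 0.50 × 53.3000 = 26.6500
Higher: breed at age 3 (35.4500).

35.45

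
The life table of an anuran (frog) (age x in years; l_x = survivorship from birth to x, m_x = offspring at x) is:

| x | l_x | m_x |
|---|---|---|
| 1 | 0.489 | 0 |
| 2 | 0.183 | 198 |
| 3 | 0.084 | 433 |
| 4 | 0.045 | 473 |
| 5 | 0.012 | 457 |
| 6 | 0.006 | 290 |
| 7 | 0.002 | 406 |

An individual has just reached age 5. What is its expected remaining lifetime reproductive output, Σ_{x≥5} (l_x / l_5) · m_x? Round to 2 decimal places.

l_5 = 0.012. Conditional survival from age 5 to x is l_x / l_5.
  x=5: (0.012/0.012) × 457 = 457.0000
  x=6: (0.006/0.012) × 290 = 145.0000
  x=7: (0.002/0.012) × 406 = 67.6667
Sum = 457.0000 + 145.0000 + 67.6667 = 669.6667

669.67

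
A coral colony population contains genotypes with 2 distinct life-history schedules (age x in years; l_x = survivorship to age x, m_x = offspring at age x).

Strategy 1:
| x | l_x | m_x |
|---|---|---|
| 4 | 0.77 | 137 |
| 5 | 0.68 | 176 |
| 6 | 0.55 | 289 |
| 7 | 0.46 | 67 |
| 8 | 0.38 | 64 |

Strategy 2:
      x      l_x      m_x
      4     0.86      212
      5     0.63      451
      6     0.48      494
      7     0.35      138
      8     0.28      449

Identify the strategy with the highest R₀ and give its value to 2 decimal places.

Strategy 1: R₀ = 0.77×137 + 0.68×176 + 0.55×289 + 0.46×67 + 0.38×64 = 439.2600
Strategy 2: R₀ = 0.86×212 + 0.63×451 + 0.48×494 + 0.35×138 + 0.28×449 = 877.5900
Highest R₀: strategy 2 with 877.5900.

877.59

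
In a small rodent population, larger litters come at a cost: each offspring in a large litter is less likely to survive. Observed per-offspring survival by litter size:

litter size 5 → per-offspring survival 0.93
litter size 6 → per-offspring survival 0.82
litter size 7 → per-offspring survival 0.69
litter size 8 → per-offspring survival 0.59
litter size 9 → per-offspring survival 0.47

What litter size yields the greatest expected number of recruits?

Expected recruits = c × s(c):
  c=5: 5 × 0.93 = 4.650
  c=6: 6 × 0.82 = 4.920
  c=7: 7 × 0.69 = 4.830
  c=8: 8 × 0.59 = 4.720
  c=9: 9 × 0.47 = 4.230
Maximum at c = 6 (4.920 recruits).

6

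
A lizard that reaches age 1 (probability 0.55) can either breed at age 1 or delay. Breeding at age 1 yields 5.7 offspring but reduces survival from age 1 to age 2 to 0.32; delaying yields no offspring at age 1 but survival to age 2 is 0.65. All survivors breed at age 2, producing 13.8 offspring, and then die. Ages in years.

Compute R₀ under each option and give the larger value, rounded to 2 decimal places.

5.56

breed at age 1: R₀ = 0.55 × (5.7 + 0.32 × 13.8) = 0.55 × 10.1160 = 5.5638
delay to age 2: R₀ = 0.55 × (0.65 × 13.8) = 0.55 × 8.9700 = 4.9335
Higher: breed at age 1 (5.5638).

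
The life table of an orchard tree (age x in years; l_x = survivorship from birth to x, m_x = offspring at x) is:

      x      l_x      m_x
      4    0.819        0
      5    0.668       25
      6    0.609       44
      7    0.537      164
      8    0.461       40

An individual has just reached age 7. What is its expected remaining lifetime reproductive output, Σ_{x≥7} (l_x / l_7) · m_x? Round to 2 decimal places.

l_7 = 0.537. Conditional survival from age 7 to x is l_x / l_7.
  x=7: (0.537/0.537) × 164 = 164.0000
  x=8: (0.461/0.537) × 40 = 34.3389
Sum = 164.0000 + 34.3389 = 198.3389

198.34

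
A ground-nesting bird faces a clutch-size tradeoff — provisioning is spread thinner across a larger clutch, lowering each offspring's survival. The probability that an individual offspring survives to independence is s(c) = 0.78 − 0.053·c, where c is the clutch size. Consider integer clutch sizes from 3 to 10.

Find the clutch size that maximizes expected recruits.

Expected recruits = c × s(c):
  c=3: 3 × 0.621 = 1.863
  c=4: 4 × 0.568 = 2.272
  c=5: 5 × 0.515 = 2.575
  c=6: 6 × 0.462 = 2.772
  c=7: 7 × 0.409 = 2.863
  c=8: 8 × 0.356 = 2.848
  c=9: 9 × 0.303 = 2.727
  c=10: 10 × 0.250 = 2.500
Maximum at c = 7 (2.863 recruits).

7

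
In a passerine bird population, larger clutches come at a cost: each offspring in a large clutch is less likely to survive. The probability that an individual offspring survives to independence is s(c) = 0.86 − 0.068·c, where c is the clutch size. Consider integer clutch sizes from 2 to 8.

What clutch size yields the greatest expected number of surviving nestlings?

Expected surviving nestlings = c × s(c):
  c=2: 2 × 0.724 = 1.448
  c=3: 3 × 0.656 = 1.968
  c=4: 4 × 0.588 = 2.352
  c=5: 5 × 0.520 = 2.600
  c=6: 6 × 0.452 = 2.712
  c=7: 7 × 0.384 = 2.688
  c=8: 8 × 0.316 = 2.528
Maximum at c = 6 (2.712 surviving nestlings).

6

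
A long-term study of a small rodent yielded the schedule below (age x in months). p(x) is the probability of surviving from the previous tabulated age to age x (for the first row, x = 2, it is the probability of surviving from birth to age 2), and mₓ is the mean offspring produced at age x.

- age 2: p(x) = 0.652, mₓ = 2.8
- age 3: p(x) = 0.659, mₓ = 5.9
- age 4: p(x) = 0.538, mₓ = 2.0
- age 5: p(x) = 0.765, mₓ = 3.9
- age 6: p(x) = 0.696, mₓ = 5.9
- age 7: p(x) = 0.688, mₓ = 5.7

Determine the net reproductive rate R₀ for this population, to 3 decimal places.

Survivorship from birth: l_x = p_2·p_3·…·p_x.
  l_2 = 0.65200
  l_3 = 0.42967
  l_4 = 0.23116
  l_5 = 0.17684
  l_6 = 0.12308
  l_7 = 0.08468
R₀ = Σ l_x mₓ:
  age 2: 0.65200 × 2.8 = 1.8256
  age 3: 0.42967 × 5.9 = 2.5351
  age 4: 0.23116 × 2.0 = 0.4623
  age 5: 0.17684 × 3.9 = 0.6897
  age 6: 0.12308 × 5.9 = 0.7262
  age 7: 0.08468 × 5.7 = 0.4827
R₀ = 1.8256 + 2.5351 + 0.4623 + 0.6897 + 0.7262 + 0.4827 = 6.7215

6.721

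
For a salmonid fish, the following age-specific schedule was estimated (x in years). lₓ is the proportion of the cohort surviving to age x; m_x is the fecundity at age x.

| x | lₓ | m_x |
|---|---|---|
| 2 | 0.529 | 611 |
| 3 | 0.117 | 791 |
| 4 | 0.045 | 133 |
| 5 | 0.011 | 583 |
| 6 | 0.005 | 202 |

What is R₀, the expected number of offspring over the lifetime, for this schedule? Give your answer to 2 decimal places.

R₀ = Σ lₓ m_x:
  age 2: 0.529 × 611 = 323.2190
  age 3: 0.117 × 791 = 92.5470
  age 4: 0.045 × 133 = 5.9850
  age 5: 0.011 × 583 = 6.4130
  age 6: 0.005 × 202 = 1.0100
R₀ = 323.2190 + 92.5470 + 5.9850 + 6.4130 + 1.0100 = 429.1740

429.17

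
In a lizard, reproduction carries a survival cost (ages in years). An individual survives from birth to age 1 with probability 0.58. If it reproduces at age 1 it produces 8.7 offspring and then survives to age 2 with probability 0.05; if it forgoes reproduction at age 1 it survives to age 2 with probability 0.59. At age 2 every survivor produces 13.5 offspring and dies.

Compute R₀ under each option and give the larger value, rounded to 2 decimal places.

breed at age 1: R₀ = 0.58 × (8.7 + 0.05 × 13.5) = 0.58 × 9.3750 = 5.4375
delay to age 2: R₀ = 0.58 × (0.59 × 13.5) = 0.58 × 7.9650 = 4.6197
Higher: breed at age 1 (5.4375).

5.44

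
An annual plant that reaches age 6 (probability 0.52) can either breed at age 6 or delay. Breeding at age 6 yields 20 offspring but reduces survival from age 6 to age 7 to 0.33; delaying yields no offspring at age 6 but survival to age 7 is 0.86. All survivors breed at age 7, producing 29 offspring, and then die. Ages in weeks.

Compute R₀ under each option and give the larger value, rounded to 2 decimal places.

breed at age 6: R₀ = 0.52 × (20 + 0.33 × 29) = 0.52 × 29.5700 = 15.3764
delay to age 7: R₀ = 0.52 × (0.86 × 29) = 0.52 × 24.9400 = 12.9688
Higher: breed at age 6 (15.3764).

15.38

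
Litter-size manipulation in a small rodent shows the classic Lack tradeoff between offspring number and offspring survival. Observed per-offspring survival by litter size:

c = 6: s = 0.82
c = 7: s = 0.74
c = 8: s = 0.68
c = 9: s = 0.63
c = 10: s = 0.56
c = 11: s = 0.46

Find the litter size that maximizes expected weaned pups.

Expected weaned pups = c × s(c):
  c=6: 6 × 0.82 = 4.920
  c=7: 7 × 0.74 = 5.180
  c=8: 8 × 0.68 = 5.440
  c=9: 9 × 0.63 = 5.670
  c=10: 10 × 0.56 = 5.600
  c=11: 11 × 0.46 = 5.060
Maximum at c = 9 (5.670 weaned pups).

9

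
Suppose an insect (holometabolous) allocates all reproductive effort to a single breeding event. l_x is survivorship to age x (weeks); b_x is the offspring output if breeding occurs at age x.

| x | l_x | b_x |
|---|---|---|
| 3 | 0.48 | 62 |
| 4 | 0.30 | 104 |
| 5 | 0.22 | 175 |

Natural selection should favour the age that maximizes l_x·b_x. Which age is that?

Expected offspring if breeding at age x = l_x × b_x:
  age 3: 0.48 × 62 = 29.760
  age 4: 0.30 × 104 = 31.200
  age 5: 0.22 × 175 = 38.500
Maximum at age 5 (38.500).

5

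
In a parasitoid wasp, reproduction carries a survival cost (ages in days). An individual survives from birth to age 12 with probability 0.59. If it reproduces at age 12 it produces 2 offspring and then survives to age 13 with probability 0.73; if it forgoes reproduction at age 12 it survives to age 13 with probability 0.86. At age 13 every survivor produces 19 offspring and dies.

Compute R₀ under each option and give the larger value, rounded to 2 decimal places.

breed at age 12: R₀ = 0.59 × (2 + 0.73 × 19) = 0.59 × 15.8700 = 9.3633
delay to age 13: R₀ = 0.59 × (0.86 × 19) = 0.59 × 16.3400 = 9.6406
Higher: delay to age 13 (9.6406).

9.64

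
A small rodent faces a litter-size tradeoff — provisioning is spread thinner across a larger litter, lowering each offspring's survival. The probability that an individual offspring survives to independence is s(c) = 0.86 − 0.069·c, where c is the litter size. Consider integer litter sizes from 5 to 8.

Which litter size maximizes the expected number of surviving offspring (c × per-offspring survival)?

Expected surviving offspring = c × s(c):
  c=5: 5 × 0.515 = 2.575
  c=6: 6 × 0.446 = 2.676
  c=7: 7 × 0.377 = 2.639
  c=8: 8 × 0.308 = 2.464
Maximum at c = 6 (2.676 surviving offspring).

6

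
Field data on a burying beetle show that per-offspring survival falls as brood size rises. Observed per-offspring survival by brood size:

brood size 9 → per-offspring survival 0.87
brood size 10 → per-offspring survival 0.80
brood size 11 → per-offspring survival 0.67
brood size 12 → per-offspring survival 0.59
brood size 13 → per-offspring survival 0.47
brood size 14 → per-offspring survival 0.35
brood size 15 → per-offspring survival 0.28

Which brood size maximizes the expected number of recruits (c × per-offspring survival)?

Expected recruits = c × s(c):
  c=9: 9 × 0.87 = 7.830
  c=10: 10 × 0.80 = 8.000
  c=11: 11 × 0.67 = 7.370
  c=12: 12 × 0.59 = 7.080
  c=13: 13 × 0.47 = 6.110
  c=14: 14 × 0.35 = 4.900
  c=15: 15 × 0.28 = 4.200
Maximum at c = 10 (8.000 recruits).

10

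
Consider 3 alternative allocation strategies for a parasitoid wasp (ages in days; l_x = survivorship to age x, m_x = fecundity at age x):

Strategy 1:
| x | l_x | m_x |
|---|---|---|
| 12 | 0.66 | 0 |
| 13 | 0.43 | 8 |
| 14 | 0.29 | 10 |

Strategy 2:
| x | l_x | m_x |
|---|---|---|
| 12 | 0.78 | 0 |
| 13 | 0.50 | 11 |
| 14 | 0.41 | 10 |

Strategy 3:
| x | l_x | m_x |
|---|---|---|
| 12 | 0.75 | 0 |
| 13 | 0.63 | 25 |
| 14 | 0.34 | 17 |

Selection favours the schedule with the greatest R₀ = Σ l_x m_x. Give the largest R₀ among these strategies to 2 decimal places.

Strategy 1: R₀ = 0.66×0 + 0.43×8 + 0.29×10 = 6.3400
Strategy 2: R₀ = 0.78×0 + 0.50×11 + 0.41×10 = 9.6000
Strategy 3: R₀ = 0.75×0 + 0.63×25 + 0.34×17 = 21.5300
Highest R₀: strategy 3 with 21.5300.

21.53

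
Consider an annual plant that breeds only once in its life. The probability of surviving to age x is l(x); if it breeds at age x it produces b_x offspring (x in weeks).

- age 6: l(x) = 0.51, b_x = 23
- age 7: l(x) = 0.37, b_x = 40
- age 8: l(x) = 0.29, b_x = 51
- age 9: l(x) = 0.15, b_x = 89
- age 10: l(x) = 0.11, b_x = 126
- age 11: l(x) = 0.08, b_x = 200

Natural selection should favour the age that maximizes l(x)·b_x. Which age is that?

Expected offspring if breeding at age x = l(x) × b_x:
  age 6: 0.51 × 23 = 11.730
  age 7: 0.37 × 40 = 14.800
  age 8: 0.29 × 51 = 14.790
  age 9: 0.15 × 89 = 13.350
  age 10: 0.11 × 126 = 13.860
  age 11: 0.08 × 200 = 16.000
Maximum at age 11 (16.000).

11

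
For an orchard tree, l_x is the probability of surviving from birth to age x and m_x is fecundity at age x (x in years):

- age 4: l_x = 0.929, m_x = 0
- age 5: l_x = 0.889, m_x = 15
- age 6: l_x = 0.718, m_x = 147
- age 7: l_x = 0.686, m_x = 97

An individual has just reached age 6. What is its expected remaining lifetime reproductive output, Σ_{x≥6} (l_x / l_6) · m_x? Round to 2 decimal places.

l_6 = 0.718. Conditional survival from age 6 to x is l_x / l_6.
  x=6: (0.718/0.718) × 147 = 147.0000
  x=7: (0.686/0.718) × 97 = 92.6769
Sum = 147.0000 + 92.6769 = 239.6769

239.68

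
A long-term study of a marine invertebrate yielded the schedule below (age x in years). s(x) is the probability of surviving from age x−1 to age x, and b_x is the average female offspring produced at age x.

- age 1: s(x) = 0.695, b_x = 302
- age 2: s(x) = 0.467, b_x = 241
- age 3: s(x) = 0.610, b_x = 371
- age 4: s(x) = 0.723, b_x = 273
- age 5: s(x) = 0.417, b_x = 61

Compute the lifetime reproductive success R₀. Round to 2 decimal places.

Survivorship from birth: l_x = s_1·s_2·…·s_x.
  l_1 = 0.69500
  l_2 = 0.32456
  l_3 = 0.19798
  l_4 = 0.14314
  l_5 = 0.05969
R₀ = Σ l_x b_x:
  age 1: 0.69500 × 302 = 209.8900
  age 2: 0.32456 × 241 = 78.2190
  age 3: 0.19798 × 371 = 73.4506
  age 4: 0.14314 × 273 = 39.0772
  age 5: 0.05969 × 61 = 3.6411
R₀ = 209.8900 + 78.2190 + 73.4506 + 39.0772 + 3.6411 = 404.2779

404.28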